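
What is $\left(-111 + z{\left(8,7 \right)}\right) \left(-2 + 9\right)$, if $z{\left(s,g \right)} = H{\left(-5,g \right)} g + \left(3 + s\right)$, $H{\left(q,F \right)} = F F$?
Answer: $1701$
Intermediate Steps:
$H{\left(q,F \right)} = F^{2}$
$z{\left(s,g \right)} = 3 + s + g^{3}$ ($z{\left(s,g \right)} = g^{2} g + \left(3 + s\right) = g^{3} + \left(3 + s\right) = 3 + s + g^{3}$)
$\left(-111 + z{\left(8,7 \right)}\right) \left(-2 + 9\right) = \left(-111 + \left(3 + 8 + 7^{3}\right)\right) \left(-2 + 9\right) = \left(-111 + \left(3 + 8 + 343\right)\right) 7 = \left(-111 + 354\right) 7 = 243 \cdot 7 = 1701$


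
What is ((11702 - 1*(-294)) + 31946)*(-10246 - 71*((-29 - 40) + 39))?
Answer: -356633272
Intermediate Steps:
((11702 - 1*(-294)) + 31946)*(-10246 - 71*((-29 - 40) + 39)) = ((11702 + 294) + 31946)*(-10246 - 71*(-69 + 39)) = (11996 + 31946)*(-10246 - 71*(-30)) = 43942*(-10246 + 2130) = 43942*(-8116) = -356633272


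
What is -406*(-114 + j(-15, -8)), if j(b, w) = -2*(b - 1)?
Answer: 33292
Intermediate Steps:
j(b, w) = 2 - 2*b (j(b, w) = -2*(-1 + b) = 2 - 2*b)
-406*(-114 + j(-15, -8)) = -406*(-114 + (2 - 2*(-15))) = -406*(-114 + (2 + 30)) = -406*(-114 + 32) = -406*(-82) = 33292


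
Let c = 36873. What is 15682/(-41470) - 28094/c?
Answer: -871650283/764561655 ≈ -1.1401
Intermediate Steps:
15682/(-41470) - 28094/c = 15682/(-41470) - 28094/36873 = 15682*(-1/41470) - 28094*1/36873 = -7841/20735 - 28094/36873 = -871650283/764561655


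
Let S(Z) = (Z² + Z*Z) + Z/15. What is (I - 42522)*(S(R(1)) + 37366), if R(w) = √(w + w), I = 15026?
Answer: -1027525520 - 27496*√2/15 ≈ -1.0275e+9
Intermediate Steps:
R(w) = √2*√w (R(w) = √(2*w) = √2*√w)
S(Z) = 2*Z² + Z/15 (S(Z) = (Z² + Z²) + Z*(1/15) = 2*Z² + Z/15)
(I - 42522)*(S(R(1)) + 37366) = (15026 - 42522)*((√2*√1)*(1 + 30*(√2*√1))/15 + 37366) = -27496*((√2*1)*(1 + 30*(√2*1))/15 + 37366) = -27496*(√2*(1 + 30*√2)/15 + 37366) = -27496*(37366 + √2*(1 + 30*√2)/15) = -1027415536 - 27496*√2*(1 + 30*√2)/15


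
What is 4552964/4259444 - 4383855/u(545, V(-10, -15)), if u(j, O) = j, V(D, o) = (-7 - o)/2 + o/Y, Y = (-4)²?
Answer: -933515175562/116069849 ≈ -8042.7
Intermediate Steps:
Y = 16
V(D, o) = -7/2 - 7*o/16 (V(D, o) = (-7 - o)/2 + o/16 = (-7 - o)*(½) + o*(1/16) = (-7/2 - o/2) + o/16 = -7/2 - 7*o/16)
4552964/4259444 - 4383855/u(545, V(-10, -15)) = 4552964/4259444 - 4383855/545 = 4552964*(1/4259444) - 4383855*1/545 = 1138241/1064861 - 876771/109 = -933515175562/116069849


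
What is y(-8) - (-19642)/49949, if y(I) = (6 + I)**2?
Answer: 219438/49949 ≈ 4.3932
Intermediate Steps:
y(-8) - (-19642)/49949 = (6 - 8)**2 - (-19642)/49949 = (-2)**2 - (-19642)/49949 = 4 - 1*(-19642/49949) = 4 + 19642/49949 = 219438/49949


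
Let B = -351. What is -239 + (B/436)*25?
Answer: -112979/436 ≈ -259.13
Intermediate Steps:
-239 + (B/436)*25 = -239 - 351/436*25 = -239 - 8775/436 = -112979/436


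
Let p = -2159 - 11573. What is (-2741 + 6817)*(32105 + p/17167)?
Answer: 2246417305028/17167 ≈ 1.3086e+8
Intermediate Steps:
p = -13732
(-2741 + 6817)*(32105 + p/17167) = (-2741 + 6817)*(32105 - 13732/17167) = 4076*(32105 - 13732*1/17167) = 4076*(32105 - 13732/17167) = 4076*(551132803/17167) = 2246417305028/17167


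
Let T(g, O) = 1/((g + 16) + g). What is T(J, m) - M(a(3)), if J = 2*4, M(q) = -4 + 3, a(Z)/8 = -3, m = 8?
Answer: 33/32 ≈ 1.0313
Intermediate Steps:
a(Z) = -24 (a(Z) = 8*(-3) = -24)
M(q) = -1
J = 8
T(g, O) = 1/(16 + 2*g) (T(g, O) = 1/((16 + g) + g) = 1/(16 + 2*g))
T(J, m) - M(a(3)) = 1/(2*(8 + 8)) - 1*(-1) = (½)/16 + 1 = (½)*(1/16) + 1 = 1/32 + 1 = 33/32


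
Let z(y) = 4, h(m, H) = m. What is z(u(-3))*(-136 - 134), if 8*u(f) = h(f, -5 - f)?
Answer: -1080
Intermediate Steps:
u(f) = f/8
z(u(-3))*(-136 - 134) = 4*(-136 - 134) = 4*(-270) = -1080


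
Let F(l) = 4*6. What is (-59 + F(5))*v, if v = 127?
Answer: -4445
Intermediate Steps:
F(l) = 24
(-59 + F(5))*v = (-59 + 24)*127 = -35*127 = -4445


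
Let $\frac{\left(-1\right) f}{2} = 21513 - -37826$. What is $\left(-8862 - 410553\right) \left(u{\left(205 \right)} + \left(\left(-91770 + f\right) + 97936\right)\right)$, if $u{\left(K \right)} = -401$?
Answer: $47357405895$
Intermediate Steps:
$f = -118678$ ($f = - 2 \left(21513 - -37826\right) = - 2 \left(21513 + 37826\right) = \left(-2\right) 59339 = -118678$)
$\left(-8862 - 410553\right) \left(u{\left(205 \right)} + \left(\left(-91770 + f\right) + 97936\right)\right) = \left(-8862 - 410553\right) \left(-401 + \left(\left(-91770 - 118678\right) + 97936\right)\right) = - 419415 \left(-401 + \left(-210448 + 97936\right)\right) = - 419415 \left(-401 - 112512\right) = \left(-419415\right) \left(-112913\right) = 47357405895$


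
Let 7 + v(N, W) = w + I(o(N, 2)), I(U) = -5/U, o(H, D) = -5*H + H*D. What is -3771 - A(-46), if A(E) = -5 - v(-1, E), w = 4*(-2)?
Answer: -11348/3 ≈ -3782.7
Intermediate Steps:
w = -8
o(H, D) = -5*H + D*H
v(N, W) = -15 + 5/(3*N) (v(N, W) = -7 + (-8 - 5*1/(N*(-5 + 2))) = -7 + (-8 - 5*(-1/(3*N))) = -7 + (-8 - (-5)/(3*N)) = -7 + (-8 + 5/(3*N)) = -15 + 5/(3*N))
A(E) = 35/3 (A(E) = -5 - (-15 + (5/3)/(-1)) = -5 - (-15 + (5/3)*(-1)) = -5 - (-15 - 5/3) = -5 - 1*(-50/3) = -5 + 50/3 = 35/3)
-3771 - A(-46) = -3771 - 1*35/3 = -3771 - 35/3 = -11348/3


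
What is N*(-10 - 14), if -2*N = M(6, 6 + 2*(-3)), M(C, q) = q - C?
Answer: -72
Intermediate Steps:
N = 3 (N = -((6 + 2*(-3)) - 1*6)/2 = -((6 - 6) - 6)/2 = -(0 - 6)/2 = -1/2*(-6) = 3)
N*(-10 - 14) = 3*(-10 - 14) = 3*(-24) = -72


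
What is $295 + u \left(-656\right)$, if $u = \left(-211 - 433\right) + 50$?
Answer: $389959$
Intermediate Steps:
$u = -594$ ($u = -644 + 50 = -594$)
$295 + u \left(-656\right) = 295 - -389664 = 295 + 389664 = 389959$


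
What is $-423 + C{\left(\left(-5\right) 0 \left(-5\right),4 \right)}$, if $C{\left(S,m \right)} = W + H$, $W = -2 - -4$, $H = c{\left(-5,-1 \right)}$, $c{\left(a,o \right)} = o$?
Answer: $-422$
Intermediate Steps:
$H = -1$
$W = 2$ ($W = -2 + 4 = 2$)
$C{\left(S,m \right)} = 1$ ($C{\left(S,m \right)} = 2 - 1 = 1$)
$-423 + C{\left(\left(-5\right) 0 \left(-5\right),4 \right)} = -423 + 1 = -422$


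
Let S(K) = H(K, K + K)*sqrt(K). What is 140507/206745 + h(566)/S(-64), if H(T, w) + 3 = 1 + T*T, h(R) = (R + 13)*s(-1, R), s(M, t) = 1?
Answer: 140507/206745 - 579*I/32752 ≈ 0.67962 - 0.017678*I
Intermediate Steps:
h(R) = 13 + R (h(R) = (R + 13)*1 = (13 + R)*1 = 13 + R)
H(T, w) = -2 + T**2 (H(T, w) = -3 + (1 + T*T) = -3 + (1 + T**2) = -2 + T**2)
S(K) = sqrt(K)*(-2 + K**2) (S(K) = (-2 + K**2)*sqrt(K) = sqrt(K)*(-2 + K**2))
140507/206745 + h(566)/S(-64) = 140507/206745 + (13 + 566)/((sqrt(-64)*(-2 + (-64)**2))) = 140507*(1/206745) + 579/(((8*I)*(-2 + 4096))) = 140507/206745 + 579/(((8*I)*4094)) = 140507/206745 + 579/((32752*I)) = 140507/206745 + 579*(-I/32752) = 140507/206745 - 579*I/32752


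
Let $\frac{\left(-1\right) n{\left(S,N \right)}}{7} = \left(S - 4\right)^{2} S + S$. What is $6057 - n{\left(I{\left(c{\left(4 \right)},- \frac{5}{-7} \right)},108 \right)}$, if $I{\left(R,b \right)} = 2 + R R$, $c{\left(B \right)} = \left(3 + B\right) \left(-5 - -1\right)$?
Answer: $3364616607$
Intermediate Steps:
$c{\left(B \right)} = -12 - 4 B$ ($c{\left(B \right)} = \left(3 + B\right) \left(-5 + 1\right) = \left(3 + B\right) \left(-4\right) = -12 - 4 B$)
$I{\left(R,b \right)} = 2 + R^{2}$
$n{\left(S,N \right)} = - 7 S - 7 S \left(-4 + S\right)^{2}$ ($n{\left(S,N \right)} = - 7 \left(\left(S - 4\right)^{2} S + S\right) = - 7 \left(\left(-4 + S\right)^{2} S + S\right) = - 7 \left(S \left(-4 + S\right)^{2} + S\right) = - 7 \left(S + S \left(-4 + S\right)^{2}\right) = - 7 S - 7 S \left(-4 + S\right)^{2}$)
$6057 - n{\left(I{\left(c{\left(4 \right)},- \frac{5}{-7} \right)},108 \right)} = 6057 - - 7 \left(2 + \left(-12 - 16\right)^{2}\right) \left(1 + \left(-4 + \left(2 + \left(-12 - 16\right)^{2}\right)\right)^{2}\right) = 6057 - - 7 \left(2 + \left(-28\right)^{2}\right) \left(1 + \left(-4 + \left(2 + \left(-28\right)^{2}\right)\right)^{2}\right) = 6057 - - 7 \left(2 + 784\right) \left(1 + \left(-4 + \left(2 + 784\right)\right)^{2}\right) = 6057 - \left(-7\right) 786 \left(1 + \left(-4 + 786\right)^{2}\right) = 6057 - \left(-7\right) 786 \left(1 + 782^{2}\right) = 6057 - \left(-7\right) 786 \left(1 + 611524\right) = 6057 - \left(-7\right) 786 \cdot 611525 = 6057 - -3364610550 = 6057 + 3364610550 = 3364616607$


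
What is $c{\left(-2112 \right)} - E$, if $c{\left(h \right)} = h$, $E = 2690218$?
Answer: $-2692330$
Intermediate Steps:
$c{\left(-2112 \right)} - E = -2112 - 2690218 = -2692330$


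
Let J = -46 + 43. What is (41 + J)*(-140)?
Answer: -5320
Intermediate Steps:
J = -3
(41 + J)*(-140) = (41 - 3)*(-140) = 38*(-140) = -5320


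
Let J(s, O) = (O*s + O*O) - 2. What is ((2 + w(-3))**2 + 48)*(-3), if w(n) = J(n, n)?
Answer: -1116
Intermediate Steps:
J(s, O) = -2 + O**2 + O*s (J(s, O) = (O*s + O**2) - 2 = (O**2 + O*s) - 2 = -2 + O**2 + O*s)
w(n) = -2 + 2*n**2 (w(n) = -2 + n**2 + n*n = -2 + n**2 + n**2 = -2 + 2*n**2)
((2 + w(-3))**2 + 48)*(-3) = ((2 + (-2 + 2*(-3)**2))**2 + 48)*(-3) = ((2 + (-2 + 2*9))**2 + 48)*(-3) = ((2 + (-2 + 18))**2 + 48)*(-3) = ((2 + 16)**2 + 48)*(-3) = (18**2 + 48)*(-3) = (324 + 48)*(-3) = 372*(-3) = -1116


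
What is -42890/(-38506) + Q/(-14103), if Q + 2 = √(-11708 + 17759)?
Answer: 302477341/271525059 - √6051/14103 ≈ 1.1085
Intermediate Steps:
Q = -2 + √6051 (Q = -2 + √(-11708 + 17759) = -2 + √6051 ≈ 75.788)
-42890/(-38506) + Q/(-14103) = -42890/(-38506) + (-2 + √6051)/(-14103) = -42890*(-1/38506) + (-2 + √6051)*(-1/14103) = 21445/19253 + (2/14103 - √6051/14103) = 302477341/271525059 - √6051/14103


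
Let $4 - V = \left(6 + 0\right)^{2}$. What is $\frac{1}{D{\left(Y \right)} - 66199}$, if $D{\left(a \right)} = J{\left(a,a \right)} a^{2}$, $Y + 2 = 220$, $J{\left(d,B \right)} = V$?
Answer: $- \frac{1}{1586967} \approx -6.3013 \cdot 10^{-7}$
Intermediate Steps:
$V = -32$ ($V = 4 - \left(6 + 0\right)^{2} = 4 - 6^{2} = 4 - 36 = -32$)
$J{\left(d,B \right)} = -32$
$Y = 218$ ($Y = -2 + 220 = 218$)
$D{\left(a \right)} = - 32 a^{2}$
$\frac{1}{D{\left(Y \right)} - 66199} = \frac{1}{- 32 \cdot 218^{2} - 66199} = \frac{1}{\left(-32\right) 47524 - 66199} = \frac{1}{-1520768 - 66199} = \frac{1}{-1586967} = - \frac{1}{1586967}$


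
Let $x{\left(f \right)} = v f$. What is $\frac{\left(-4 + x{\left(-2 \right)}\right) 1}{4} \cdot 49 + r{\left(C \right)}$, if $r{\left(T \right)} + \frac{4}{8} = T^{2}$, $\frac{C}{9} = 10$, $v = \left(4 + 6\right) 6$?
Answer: $\frac{13161}{2} \approx 6580.5$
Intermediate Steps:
$v = 60$ ($v = 10 \cdot 6 = 60$)
$C = 90$ ($C = 9 \cdot 10 = 90$)
$x{\left(f \right)} = 60 f$
$r{\left(T \right)} = - \frac{1}{2} + T^{2}$
$\frac{\left(-4 + x{\left(-2 \right)}\right) 1}{4} \cdot 49 + r{\left(C \right)} = \frac{\left(-4 + 60 \left(-2\right)\right) 1}{4} \cdot 49 - \left(\frac{1}{2} - 90^{2}\right) = \left(-4 - 120\right) 1 \cdot \frac{1}{4} \cdot 49 + \left(- \frac{1}{2} + 8100\right) = \left(-124\right) 1 \cdot \frac{1}{4} \cdot 49 + \frac{16199}{2} = \left(-124\right) \frac{1}{4} \cdot 49 + \frac{16199}{2} = \left(-31\right) 49 + \frac{16199}{2} = -1519 + \frac{16199}{2} = \frac{13161}{2}$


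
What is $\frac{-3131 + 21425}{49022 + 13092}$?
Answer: $\frac{9147}{31057} \approx 0.29452$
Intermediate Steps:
$\frac{-3131 + 21425}{49022 + 13092} = \frac{18294}{62114} = 18294 \cdot \frac{1}{62114} = \frac{9147}{31057}$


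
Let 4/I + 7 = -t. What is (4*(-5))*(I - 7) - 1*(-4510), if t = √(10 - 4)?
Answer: 200510/43 - 80*√6/43 ≈ 4658.5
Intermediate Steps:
t = √6 ≈ 2.4495
I = 4/(-7 - √6) ≈ -0.42330
(4*(-5))*(I - 7) - 1*(-4510) = (4*(-5))*((-28/43 + 4*√6/43) - 7) - 1*(-4510) = -20*(-329/43 + 4*√6/43) + 4510 = (6580/43 - 80*√6/43) + 4510 = 200510/43 - 80*√6/43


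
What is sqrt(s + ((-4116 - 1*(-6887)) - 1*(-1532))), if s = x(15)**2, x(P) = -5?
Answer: 2*sqrt(1082) ≈ 65.788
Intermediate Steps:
s = 25 (s = (-5)**2 = 25)
sqrt(s + ((-4116 - 1*(-6887)) - 1*(-1532))) = sqrt(25 + ((-4116 - 1*(-6887)) - 1*(-1532))) = sqrt(25 + ((-4116 + 6887) + 1532)) = sqrt(25 + (2771 + 1532)) = sqrt(25 + 4303) = sqrt(4328) = 2*sqrt(1082)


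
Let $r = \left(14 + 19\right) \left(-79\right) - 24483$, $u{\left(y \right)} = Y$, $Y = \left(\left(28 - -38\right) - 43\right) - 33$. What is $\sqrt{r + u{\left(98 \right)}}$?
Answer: $10 i \sqrt{271} \approx 164.62 i$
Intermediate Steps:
$Y = -10$ ($Y = \left(\left(28 + 38\right) - 43\right) - 33 = \left(66 - 43\right) - 33 = 23 - 33 = -10$)
$u{\left(y \right)} = -10$
$r = -27090$ ($r = 33 \left(-79\right) - 24483 = -2607 - 24483 = -27090$)
$\sqrt{r + u{\left(98 \right)}} = \sqrt{-27090 - 10} = \sqrt{-27100} = 10 i \sqrt{271}$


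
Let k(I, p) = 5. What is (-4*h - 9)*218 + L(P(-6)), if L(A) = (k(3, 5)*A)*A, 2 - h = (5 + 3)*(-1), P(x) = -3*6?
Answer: -9062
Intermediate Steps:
P(x) = -18
h = 10 (h = 2 - (5 + 3)*(-1) = 2 - 8*(-1) = 2 - 1*(-8) = 2 + 8 = 10)
L(A) = 5*A² (L(A) = (5*A)*A = 5*A²)
(-4*h - 9)*218 + L(P(-6)) = (-4*10 - 9)*218 + 5*(-18)² = (-40 - 9)*218 + 5*324 = -49*218 + 1620 = -10682 + 1620 = -9062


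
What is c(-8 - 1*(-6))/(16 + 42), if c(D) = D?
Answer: -1/29 ≈ -0.034483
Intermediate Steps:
c(-8 - 1*(-6))/(16 + 42) = (-8 - 1*(-6))/(16 + 42) = (-8 + 6)/58 = -2*1/58 = -1/29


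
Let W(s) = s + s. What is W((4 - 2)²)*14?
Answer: 112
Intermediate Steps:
W(s) = 2*s
W((4 - 2)²)*14 = (2*(4 - 2)²)*14 = (2*2²)*14 = (2*4)*14 = 8*14 = 112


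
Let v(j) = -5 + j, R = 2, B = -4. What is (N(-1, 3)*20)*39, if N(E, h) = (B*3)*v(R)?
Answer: 28080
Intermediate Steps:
N(E, h) = 36 (N(E, h) = (-4*3)*(-5 + 2) = -12*(-3) = 36)
(N(-1, 3)*20)*39 = (36*20)*39 = 720*39 = 28080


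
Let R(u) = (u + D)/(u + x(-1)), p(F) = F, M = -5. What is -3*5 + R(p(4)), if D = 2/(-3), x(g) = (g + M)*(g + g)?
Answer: -355/24 ≈ -14.792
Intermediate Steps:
x(g) = 2*g*(-5 + g) (x(g) = (g - 5)*(g + g) = (-5 + g)*(2*g) = 2*g*(-5 + g))
D = -⅔ (D = 2*(-⅓) = -⅔ ≈ -0.66667)
R(u) = (-⅔ + u)/(12 + u) (R(u) = (u - ⅔)/(u + 2*(-1)*(-5 - 1)) = (-⅔ + u)/(u + 2*(-1)*(-6)) = (-⅔ + u)/(u + 12) = (-⅔ + u)/(12 + u))
-3*5 + R(p(4)) = -3*5 + (-⅔ + 4)/(12 + 4) = -15 + (10/3)/16 = -15 + (1/16)*(10/3) = -15 + 5/24 = -355/24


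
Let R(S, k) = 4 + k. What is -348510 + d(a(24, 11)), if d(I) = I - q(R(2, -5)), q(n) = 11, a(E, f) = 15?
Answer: -348506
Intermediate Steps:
d(I) = -11 + I (d(I) = I - 1*11 = I - 11 = -11 + I)
-348510 + d(a(24, 11)) = -348510 + (-11 + 15) = -348510 + 4 = -348506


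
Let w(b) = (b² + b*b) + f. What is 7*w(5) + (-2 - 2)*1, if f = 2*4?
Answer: 402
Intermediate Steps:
f = 8
w(b) = 8 + 2*b² (w(b) = (b² + b*b) + 8 = (b² + b²) + 8 = 2*b² + 8 = 8 + 2*b²)
7*w(5) + (-2 - 2)*1 = 7*(8 + 2*5²) + (-2 - 2)*1 = 7*(8 + 2*25) - 4*1 = 7*(8 + 50) - 4 = 7*58 - 4 = 406 - 4 = 402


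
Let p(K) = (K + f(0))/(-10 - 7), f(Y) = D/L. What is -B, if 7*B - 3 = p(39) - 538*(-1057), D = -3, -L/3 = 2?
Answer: -19334667/238 ≈ -81238.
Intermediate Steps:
L = -6 (L = -3*2 = -6)
f(Y) = ½ (f(Y) = -3/(-6) = -3*(-⅙) = ½)
p(K) = -1/34 - K/17 (p(K) = (K + ½)/(-10 - 7) = (½ + K)/(-17) = (½ + K)*(-1/17) = -1/34 - K/17)
B = 19334667/238 (B = 3/7 + ((-1/34 - 1/17*39) - 538*(-1057))/7 = 3/7 + ((-1/34 - 39/17) + 568666)/7 = 3/7 + (-79/34 + 568666)/7 = 3/7 + (⅐)*(19334565/34) = 3/7 + 19334565/238 = 19334667/238 ≈ 81238.)
-B = -1*19334667/238 = -19334667/238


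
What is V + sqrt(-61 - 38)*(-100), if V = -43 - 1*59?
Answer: -102 - 300*I*sqrt(11) ≈ -102.0 - 994.99*I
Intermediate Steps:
V = -102 (V = -43 - 59 = -102)
V + sqrt(-61 - 38)*(-100) = -102 + sqrt(-61 - 38)*(-100) = -102 + sqrt(-99)*(-100) = -102 + (3*I*sqrt(11))*(-100) = -102 - 300*I*sqrt(11)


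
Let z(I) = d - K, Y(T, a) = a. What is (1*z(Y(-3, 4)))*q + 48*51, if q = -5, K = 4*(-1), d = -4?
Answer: 2448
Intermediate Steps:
K = -4
z(I) = 0 (z(I) = -4 - 1*(-4) = -4 + 4 = 0)
(1*z(Y(-3, 4)))*q + 48*51 = (1*0)*(-5) + 48*51 = 0*(-5) + 2448 = 0 + 2448 = 2448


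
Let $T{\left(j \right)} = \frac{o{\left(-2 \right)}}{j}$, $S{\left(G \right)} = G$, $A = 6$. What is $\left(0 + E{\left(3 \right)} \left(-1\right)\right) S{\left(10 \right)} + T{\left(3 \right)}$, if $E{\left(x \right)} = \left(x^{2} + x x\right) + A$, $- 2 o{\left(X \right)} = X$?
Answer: $- \frac{719}{3} \approx -239.67$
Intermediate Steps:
$o{\left(X \right)} = - \frac{X}{2}$
$E{\left(x \right)} = 6 + 2 x^{2}$ ($E{\left(x \right)} = \left(x^{2} + x x\right) + 6 = \left(x^{2} + x^{2}\right) + 6 = 2 x^{2} + 6 = 6 + 2 x^{2}$)
$T{\left(j \right)} = \frac{1}{j}$ ($T{\left(j \right)} = \frac{\left(- \frac{1}{2}\right) \left(-2\right)}{j} = 1 \frac{1}{j} = \frac{1}{j}$)
$\left(0 + E{\left(3 \right)} \left(-1\right)\right) S{\left(10 \right)} + T{\left(3 \right)} = \left(0 + \left(6 + 2 \cdot 3^{2}\right) \left(-1\right)\right) 10 + \frac{1}{3} = \left(0 + \left(6 + 2 \cdot 9\right) \left(-1\right)\right) 10 + \frac{1}{3} = \left(0 + \left(6 + 18\right) \left(-1\right)\right) 10 + \frac{1}{3} = \left(0 + 24 \left(-1\right)\right) 10 + \frac{1}{3} = \left(0 - 24\right) 10 + \frac{1}{3} = \left(-24\right) 10 + \frac{1}{3} = -240 + \frac{1}{3} = - \frac{719}{3}$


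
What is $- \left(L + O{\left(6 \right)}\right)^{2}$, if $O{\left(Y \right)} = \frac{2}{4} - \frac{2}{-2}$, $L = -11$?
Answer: $- \frac{361}{4} \approx -90.25$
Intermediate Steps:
$O{\left(Y \right)} = \frac{3}{2}$ ($O{\left(Y \right)} = 2 \cdot \frac{1}{4} - -1 = \frac{1}{2} + 1 = \frac{3}{2}$)
$- \left(L + O{\left(6 \right)}\right)^{2} = - \left(-11 + \frac{3}{2}\right)^{2} = - \left(- \frac{19}{2}\right)^{2} = \left(-1\right) \frac{361}{4} = - \frac{361}{4}$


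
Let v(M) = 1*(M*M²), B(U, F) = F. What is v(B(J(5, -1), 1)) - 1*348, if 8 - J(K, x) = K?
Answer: -347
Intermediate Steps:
J(K, x) = 8 - K
v(M) = M³ (v(M) = 1*M³ = M³)
v(B(J(5, -1), 1)) - 1*348 = 1³ - 1*348 = 1 - 348 = -347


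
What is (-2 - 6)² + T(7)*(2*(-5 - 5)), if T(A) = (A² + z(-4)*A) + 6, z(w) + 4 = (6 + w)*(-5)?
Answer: 924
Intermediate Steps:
z(w) = -34 - 5*w (z(w) = -4 + (6 + w)*(-5) = -4 + (-30 - 5*w) = -34 - 5*w)
T(A) = 6 + A² - 14*A (T(A) = (A² + (-34 - 5*(-4))*A) + 6 = (A² + (-34 + 20)*A) + 6 = (A² - 14*A) + 6 = 6 + A² - 14*A)
(-2 - 6)² + T(7)*(2*(-5 - 5)) = (-2 - 6)² + (6 + 7² - 14*7)*(2*(-5 - 5)) = (-8)² + (6 + 49 - 98)*(2*(-10)) = 64 - 43*(-20) = 64 + 860 = 924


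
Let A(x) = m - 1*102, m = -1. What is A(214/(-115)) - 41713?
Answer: -41816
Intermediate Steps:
A(x) = -103 (A(x) = -1 - 1*102 = -1 - 102 = -103)
A(214/(-115)) - 41713 = -103 - 41713 = -41816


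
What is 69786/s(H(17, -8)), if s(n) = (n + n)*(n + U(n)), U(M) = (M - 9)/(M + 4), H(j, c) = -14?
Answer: 19385/91 ≈ 213.02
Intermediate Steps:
U(M) = (-9 + M)/(4 + M)
s(n) = 2*n*(n + (-9 + n)/(4 + n)) (s(n) = (n + n)*(n + (-9 + n)/(4 + n)) = (2*n)*(n + (-9 + n)/(4 + n)) = 2*n*(n + (-9 + n)/(4 + n)))
69786/s(H(17, -8)) = 69786/((2*(-14)*(-9 - 14 - 14*(4 - 14))/(4 - 14))) = 69786/((2*(-14)*(-9 - 14 - 14*(-10))/(-10))) = 69786/((2*(-14)*(-1/10)*(-9 - 14 + 140))) = 69786/((2*(-14)*(-1/10)*117)) = 69786/(1638/5) = 69786*(5/1638) = 19385/91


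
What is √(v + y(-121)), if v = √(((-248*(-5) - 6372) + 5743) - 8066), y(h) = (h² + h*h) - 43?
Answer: √(29239 + I*√7455) ≈ 170.99 + 0.2525*I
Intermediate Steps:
y(h) = -43 + 2*h² (y(h) = (h² + h²) - 43 = 2*h² - 43 = -43 + 2*h²)
v = I*√7455 (v = √(((1240 - 6372) + 5743) - 8066) = √((-5132 + 5743) - 8066) = √(611 - 8066) = √(-7455) = I*√7455 ≈ 86.342*I)
√(v + y(-121)) = √(I*√7455 + (-43 + 2*(-121)²)) = √(I*√7455 + (-43 + 2*14641)) = √(I*√7455 + (-43 + 29282)) = √(I*√7455 + 29239) = √(29239 + I*√7455)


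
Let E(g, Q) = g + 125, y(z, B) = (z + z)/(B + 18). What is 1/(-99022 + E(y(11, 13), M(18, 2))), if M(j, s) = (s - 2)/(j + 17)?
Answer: -31/3065785 ≈ -1.0112e-5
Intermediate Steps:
y(z, B) = 2*z/(18 + B) (y(z, B) = (2*z)/(18 + B) = 2*z/(18 + B))
M(j, s) = (-2 + s)/(17 + j)
E(g, Q) = 125 + g
1/(-99022 + E(y(11, 13), M(18, 2))) = 1/(-99022 + (125 + 2*11/(18 + 13))) = 1/(-99022 + (125 + 2*11/31)) = 1/(-99022 + (125 + 2*11*(1/31))) = 1/(-99022 + (125 + 22/31)) = 1/(-99022 + 3897/31) = 1/(-3065785/31) = -31/3065785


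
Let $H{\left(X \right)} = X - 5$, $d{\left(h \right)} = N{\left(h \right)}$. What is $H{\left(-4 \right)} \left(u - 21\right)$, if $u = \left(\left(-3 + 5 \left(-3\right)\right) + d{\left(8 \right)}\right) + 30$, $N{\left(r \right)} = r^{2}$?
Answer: $-495$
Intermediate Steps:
$d{\left(h \right)} = h^{2}$
$H{\left(X \right)} = -5 + X$ ($H{\left(X \right)} = X - 5 = -5 + X$)
$u = 76$ ($u = \left(\left(-3 + 5 \left(-3\right)\right) + 8^{2}\right) + 30 = \left(\left(-3 - 15\right) + 64\right) + 30 = \left(-18 + 64\right) + 30 = 46 + 30 = 76$)
$H{\left(-4 \right)} \left(u - 21\right) = \left(-5 - 4\right) \left(76 - 21\right) = \left(-9\right) 55 = -495$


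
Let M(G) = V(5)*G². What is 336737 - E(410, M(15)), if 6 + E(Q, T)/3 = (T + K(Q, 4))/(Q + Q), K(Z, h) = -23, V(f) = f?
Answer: 138067897/410 ≈ 3.3675e+5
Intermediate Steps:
M(G) = 5*G²
E(Q, T) = -18 + 3*(-23 + T)/(2*Q) (E(Q, T) = -18 + 3*((T - 23)/(Q + Q)) = -18 + 3*((-23 + T)/((2*Q))) = -18 + 3*((-23 + T)*(1/(2*Q))) = -18 + 3*((-23 + T)/(2*Q)) = -18 + 3*(-23 + T)/(2*Q))
336737 - E(410, M(15)) = 336737 - 3*(-23 + 5*15² - 12*410)/(2*410) = 336737 - 3*(-23 + 5*225 - 4920)/(2*410) = 336737 - 3*(-23 + 1125 - 4920)/(2*410) = 336737 - 3*(-3818)/(2*410) = 336737 - 1*(-5727/410) = 336737 + 5727/410 = 138067897/410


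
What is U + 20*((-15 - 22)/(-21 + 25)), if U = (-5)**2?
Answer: -160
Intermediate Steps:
U = 25
U + 20*((-15 - 22)/(-21 + 25)) = 25 + 20*((-15 - 22)/(-21 + 25)) = 25 + 20*(-37/4) = 25 - 185 = -160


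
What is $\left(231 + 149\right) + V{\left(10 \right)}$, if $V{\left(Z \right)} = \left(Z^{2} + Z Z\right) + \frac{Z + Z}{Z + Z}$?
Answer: $581$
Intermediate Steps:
$V{\left(Z \right)} = 1 + 2 Z^{2}$ ($V{\left(Z \right)} = \left(Z^{2} + Z^{2}\right) + \frac{2 Z}{2 Z} = 2 Z^{2} + 2 Z \frac{1}{2 Z} = 2 Z^{2} + 1 = 1 + 2 Z^{2}$)
$\left(231 + 149\right) + V{\left(10 \right)} = \left(231 + 149\right) + \left(1 + 2 \cdot 10^{2}\right) = 380 + \left(1 + 2 \cdot 100\right) = 380 + \left(1 + 200\right) = 380 + 201 = 581$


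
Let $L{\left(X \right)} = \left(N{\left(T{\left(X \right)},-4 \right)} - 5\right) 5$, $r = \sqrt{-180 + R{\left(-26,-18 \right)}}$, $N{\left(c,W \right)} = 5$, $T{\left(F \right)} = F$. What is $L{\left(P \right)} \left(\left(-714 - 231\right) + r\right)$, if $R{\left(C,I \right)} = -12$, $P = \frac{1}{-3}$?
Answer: $0$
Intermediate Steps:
$P = - \frac{1}{3} \approx -0.33333$
$r = 8 i \sqrt{3}$ ($r = \sqrt{-180 - 12} = \sqrt{-192} = 8 i \sqrt{3} \approx 13.856 i$)
$L{\left(X \right)} = 0$ ($L{\left(X \right)} = \left(5 - 5\right) 5 = 0 \cdot 5 = 0$)
$L{\left(P \right)} \left(\left(-714 - 231\right) + r\right) = 0 \left(\left(-714 - 231\right) + 8 i \sqrt{3}\right) = 0 \left(-945 + 8 i \sqrt{3}\right) = 0$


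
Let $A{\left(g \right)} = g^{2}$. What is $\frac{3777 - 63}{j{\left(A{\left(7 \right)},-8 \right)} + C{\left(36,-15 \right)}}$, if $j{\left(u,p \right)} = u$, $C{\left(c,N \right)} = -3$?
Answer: $\frac{1857}{23} \approx 80.739$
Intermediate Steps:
$\frac{3777 - 63}{j{\left(A{\left(7 \right)},-8 \right)} + C{\left(36,-15 \right)}} = \frac{3777 - 63}{7^{2} - 3} = \frac{3714}{49 - 3} = \frac{3714}{46} = 3714 \cdot \frac{1}{46} = \frac{1857}{23}$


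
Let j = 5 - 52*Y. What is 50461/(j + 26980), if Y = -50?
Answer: 50461/29585 ≈ 1.7056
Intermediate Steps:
j = 2605 (j = 5 - 52*(-50) = 5 + 2600 = 2605)
50461/(j + 26980) = 50461/(2605 + 26980) = 50461/29585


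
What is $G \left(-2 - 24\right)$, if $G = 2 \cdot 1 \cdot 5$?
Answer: $-260$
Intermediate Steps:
$G = 10$ ($G = 2 \cdot 5 = 10$)
$G \left(-2 - 24\right) = 10 \left(-2 - 24\right) = 10 \left(-26\right) = -260$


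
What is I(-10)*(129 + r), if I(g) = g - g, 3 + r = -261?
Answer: 0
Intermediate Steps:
r = -264 (r = -3 - 261 = -264)
I(g) = 0
I(-10)*(129 + r) = 0*(129 - 264) = 0*(-135) = 0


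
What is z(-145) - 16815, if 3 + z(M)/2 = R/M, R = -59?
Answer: -2438927/145 ≈ -16820.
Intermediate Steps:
z(M) = -6 - 118/M (z(M) = -6 + 2*(-59/M) = -6 - 118/M)
z(-145) - 16815 = (-6 - 118/(-145)) - 16815 = (-6 - 118*(-1/145)) - 16815 = (-6 + 118/145) - 16815 = -752/145 - 16815 = -2438927/145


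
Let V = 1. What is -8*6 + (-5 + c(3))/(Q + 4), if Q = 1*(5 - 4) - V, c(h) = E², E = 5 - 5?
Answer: -197/4 ≈ -49.250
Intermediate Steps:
E = 0
c(h) = 0 (c(h) = 0² = 0)
Q = 0 (Q = 1*(5 - 4) - 1*1 = 1*1 - 1 = 1 - 1 = 0)
-8*6 + (-5 + c(3))/(Q + 4) = -8*6 + (-5 + 0)/(0 + 4) = -48 - 5/4 = -197/4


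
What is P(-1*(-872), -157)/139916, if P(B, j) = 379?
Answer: 379/139916 ≈ 0.0027088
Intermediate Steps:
P(-1*(-872), -157)/139916 = 379/139916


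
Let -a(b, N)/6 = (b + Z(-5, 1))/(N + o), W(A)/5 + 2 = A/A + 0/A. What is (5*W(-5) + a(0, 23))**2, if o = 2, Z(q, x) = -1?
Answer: 383161/625 ≈ 613.06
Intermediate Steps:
W(A) = -5 (W(A) = -10 + 5*(A/A + 0/A) = -10 + 5*(1 + 0) = -10 + 5*1 = -10 + 5 = -5)
a(b, N) = -6*(-1 + b)/(2 + N) (a(b, N) = -6*(b - 1)/(N + 2) = -6*(-1 + b)/(2 + N))
(5*W(-5) + a(0, 23))**2 = (5*(-5) + 6*(1 - 1*0)/(2 + 23))**2 = (-25 + 6*(1 + 0)/25)**2 = (-25 + 6*(1/25)*1)**2 = (-25 + 6/25)**2 = (-619/25)**2 = 383161/625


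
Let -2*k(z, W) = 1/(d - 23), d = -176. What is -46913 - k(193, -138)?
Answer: -18671375/398 ≈ -46913.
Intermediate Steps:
k(z, W) = 1/398 (k(z, W) = -1/(2*(-176 - 23)) = -½/(-199) = -½*(-1/199) = 1/398)
-46913 - k(193, -138) = -46913 - 1*1/398 = -46913 - 1/398 = -18671375/398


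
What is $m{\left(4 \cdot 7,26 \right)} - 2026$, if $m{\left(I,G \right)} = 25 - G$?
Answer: $-2027$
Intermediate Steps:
$m{\left(4 \cdot 7,26 \right)} - 2026 = \left(25 - 26\right) - 2026 = -1 - 2026 = -2027$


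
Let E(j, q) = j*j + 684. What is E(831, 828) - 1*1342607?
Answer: -651362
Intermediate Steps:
E(j, q) = 684 + j**2 (E(j, q) = j**2 + 684 = 684 + j**2)
E(831, 828) - 1*1342607 = (684 + 831**2) - 1*1342607 = (684 + 690561) - 1342607 = 691245 - 1342607 = -651362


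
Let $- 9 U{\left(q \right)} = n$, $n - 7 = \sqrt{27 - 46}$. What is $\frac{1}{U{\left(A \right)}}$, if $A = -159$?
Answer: $- \frac{63}{68} + \frac{9 i \sqrt{19}}{68} \approx -0.92647 + 0.57691 i$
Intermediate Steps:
$n = 7 + i \sqrt{19}$ ($n = 7 + \sqrt{27 - 46} = 7 + \sqrt{-19} = 7 + i \sqrt{19} \approx 7.0 + 4.3589 i$)
$U{\left(q \right)} = - \frac{7}{9} - \frac{i \sqrt{19}}{9}$ ($U{\left(q \right)} = - \frac{7 + i \sqrt{19}}{9} = - \frac{7}{9} - \frac{i \sqrt{19}}{9}$)
$\frac{1}{U{\left(A \right)}} = \frac{1}{- \frac{7}{9} - \frac{i \sqrt{19}}{9}}$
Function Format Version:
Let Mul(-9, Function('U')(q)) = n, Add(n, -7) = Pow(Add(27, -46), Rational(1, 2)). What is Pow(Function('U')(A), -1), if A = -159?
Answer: Add(Rational(-63, 68), Mul(Rational(9, 68), I, Pow(19, Rational(1, 2)))) ≈ Add(-0.92647, Mul(0.57691, I))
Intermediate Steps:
n = Add(7, Mul(I, Pow(19, Rational(1, 2)))) (n = Add(7, Pow(Add(27, -46), Rational(1, 2))) = Add(7, Pow(-19, Rational(1, 2))) = Add(7, Mul(I, Pow(19, Rational(1, 2)))) ≈ Add(7.0000, Mul(4.3589, I)))
Function('U')(q) = Add(Rational(-7, 9), Mul(Rational(-1, 9), I, Pow(19, Rational(1, 2)))) (Function('U')(q) = Mul(Rational(-1, 9), Add(7, Mul(I, Pow(19, Rational(1, 2))))) = Add(Rational(-7, 9), Mul(Rational(-1, 9), I, Pow(19, Rational(1, 2)))))
Pow(Function('U')(A), -1) = Pow(Add(Rational(-7, 9), Mul(Rational(-1, 9), I, Pow(19, Rational(1, 2)))), -1)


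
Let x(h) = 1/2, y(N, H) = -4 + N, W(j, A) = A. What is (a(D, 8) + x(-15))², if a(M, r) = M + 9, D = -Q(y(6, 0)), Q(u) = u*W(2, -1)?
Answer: 529/4 ≈ 132.25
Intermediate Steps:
x(h) = ½
Q(u) = -u (Q(u) = u*(-1) = -u)
D = 2 (D = -(-1)*(-4 + 6) = -(-1)*2 = -1*(-2) = 2)
a(M, r) = 9 + M
(a(D, 8) + x(-15))² = ((9 + 2) + ½)² = (11 + ½)² = (23/2)² = 529/4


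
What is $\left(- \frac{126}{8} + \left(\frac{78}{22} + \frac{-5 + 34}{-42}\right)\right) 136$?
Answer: $- \frac{405110}{231} \approx -1753.7$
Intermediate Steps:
$\left(- \frac{126}{8} + \left(\frac{78}{22} + \frac{-5 + 34}{-42}\right)\right) 136 = \left(\left(-126\right) \frac{1}{8} + \left(78 \cdot \frac{1}{22} + 29 \left(- \frac{1}{42}\right)\right)\right) 136 = \left(- \frac{63}{4} + \left(\frac{39}{11} - \frac{29}{42}\right)\right) 136 = \left(- \frac{63}{4} + \frac{1319}{462}\right) 136 = \left(- \frac{11915}{924}\right) 136 = - \frac{405110}{231}$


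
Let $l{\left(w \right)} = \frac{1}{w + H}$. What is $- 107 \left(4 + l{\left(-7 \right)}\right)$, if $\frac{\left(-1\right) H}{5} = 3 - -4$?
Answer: $- \frac{17869}{42} \approx -425.45$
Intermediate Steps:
$H = -35$ ($H = - 5 \left(3 - -4\right) = - 5 \left(3 + 4\right) = \left(-5\right) 7 = -35$)
$l{\left(w \right)} = \frac{1}{-35 + w}$ ($l{\left(w \right)} = \frac{1}{w - 35} = \frac{1}{-35 + w}$)
$- 107 \left(4 + l{\left(-7 \right)}\right) = - 107 \left(4 + \frac{1}{-35 - 7}\right) = - 107 \left(4 + \frac{1}{-42}\right) = - 107 \left(4 - \frac{1}{42}\right) = \left(-107\right) \frac{167}{42} = - \frac{17869}{42}$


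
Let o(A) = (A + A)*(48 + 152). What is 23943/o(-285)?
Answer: -7981/38000 ≈ -0.21003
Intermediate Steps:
o(A) = 400*A (o(A) = (2*A)*200 = 400*A)
23943/o(-285) = 23943/((400*(-285))) = 23943/(-114000) = 23943*(-1/114000) = -7981/38000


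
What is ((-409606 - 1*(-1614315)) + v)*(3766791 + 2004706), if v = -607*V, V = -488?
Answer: 8662584134725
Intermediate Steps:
v = 296216 (v = -607*(-488) = 296216)
((-409606 - 1*(-1614315)) + v)*(3766791 + 2004706) = ((-409606 - 1*(-1614315)) + 296216)*(3766791 + 2004706) = ((-409606 + 1614315) + 296216)*5771497 = (1204709 + 296216)*5771497 = 1500925*5771497 = 8662584134725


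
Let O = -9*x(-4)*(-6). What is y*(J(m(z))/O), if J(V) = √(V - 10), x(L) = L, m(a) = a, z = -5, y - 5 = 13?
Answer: -I*√15/12 ≈ -0.32275*I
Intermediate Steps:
y = 18 (y = 5 + 13 = 18)
J(V) = √(-10 + V)
O = -216 (O = -9*(-4)*(-6) = 36*(-6) = -216)
y*(J(m(z))/O) = 18*(√(-10 - 5)/(-216)) = 18*(√(-15)*(-1/216)) = 18*((I*√15)*(-1/216)) = 18*(-I*√15/216) = -I*√15/12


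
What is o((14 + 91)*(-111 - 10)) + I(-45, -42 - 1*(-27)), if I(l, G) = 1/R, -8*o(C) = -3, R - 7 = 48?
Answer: 173/440 ≈ 0.39318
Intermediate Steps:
R = 55 (R = 7 + 48 = 55)
o(C) = 3/8 (o(C) = -⅛*(-3) = 3/8)
I(l, G) = 1/55
o((14 + 91)*(-111 - 10)) + I(-45, -42 - 1*(-27)) = 3/8 + 1/55 = 173/440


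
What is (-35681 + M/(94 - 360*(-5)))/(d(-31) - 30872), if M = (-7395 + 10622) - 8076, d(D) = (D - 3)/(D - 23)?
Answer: 1824785901/1578700138 ≈ 1.1559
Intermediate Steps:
d(D) = (-3 + D)/(-23 + D)
M = -4849 (M = 3227 - 8076 = -4849)
(-35681 + M/(94 - 360*(-5)))/(d(-31) - 30872) = (-35681 - 4849/(94 - 360*(-5)))/((-3 - 31)/(-23 - 31) - 30872) = (-35681 - 4849/(94 - 72*(-25)))/(-34/(-54) - 30872) = (-35681 - 4849/(94 + 1800))/(-1/54*(-34) - 30872) = (-35681 - 4849/1894)/(17/27 - 30872) = (-35681 - 4849*1/1894)/(-833527/27) = (-35681 - 4849/1894)*(-27/833527) = -67584663/1894*(-27/833527) = 1824785901/1578700138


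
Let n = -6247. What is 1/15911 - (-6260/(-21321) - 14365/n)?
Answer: -5495245935448/2119222478457 ≈ -2.5930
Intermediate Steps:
1/15911 - (-6260/(-21321) - 14365/n) = 1/15911 - (-6260/(-21321) - 14365/(-6247)) = 1/15911 - (-6260*(-1/21321) - 14365*(-1/6247)) = 1/15911 - (6260/21321 + 14365/6247) = 1/15911 - 1*345382385/133192287 = 1/15911 - 345382385/133192287 = -5495245935448/2119222478457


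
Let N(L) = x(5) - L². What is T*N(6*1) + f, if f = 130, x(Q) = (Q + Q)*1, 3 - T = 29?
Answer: 806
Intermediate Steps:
T = -26 (T = 3 - 1*29 = 3 - 29 = -26)
x(Q) = 2*Q (x(Q) = (2*Q)*1 = 2*Q)
N(L) = 10 - L² (N(L) = 2*5 - L² = 10 - L²)
T*N(6*1) + f = -26*(10 - (6*1)²) + 130 = -26*(10 - 1*6²) + 130 = -26*(10 - 1*36) + 130 = -26*(10 - 36) + 130 = -26*(-26) + 130 = 676 + 130 = 806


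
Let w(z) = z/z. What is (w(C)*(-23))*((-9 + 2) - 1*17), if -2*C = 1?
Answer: 552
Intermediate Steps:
C = -1/2 (C = -1/2*1 = -1/2 ≈ -0.50000)
w(z) = 1
(w(C)*(-23))*((-9 + 2) - 1*17) = (1*(-23))*((-9 + 2) - 1*17) = -23*(-7 - 17) = -23*(-24) = 552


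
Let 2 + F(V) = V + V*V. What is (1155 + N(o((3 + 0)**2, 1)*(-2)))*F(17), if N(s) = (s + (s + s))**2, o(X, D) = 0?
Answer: 351120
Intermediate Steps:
F(V) = -2 + V + V**2 (F(V) = -2 + (V + V*V) = -2 + (V + V**2) = -2 + V + V**2)
N(s) = 9*s**2 (N(s) = (s + 2*s)**2 = (3*s)**2 = 9*s**2)
(1155 + N(o((3 + 0)**2, 1)*(-2)))*F(17) = (1155 + 9*(0*(-2))**2)*(-2 + 17 + 17**2) = (1155 + 9*0**2)*(-2 + 17 + 289) = (1155 + 9*0)*304 = (1155 + 0)*304 = 1155*304 = 351120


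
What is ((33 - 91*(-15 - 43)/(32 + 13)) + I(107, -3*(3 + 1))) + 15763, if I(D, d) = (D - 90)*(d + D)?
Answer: 788773/45 ≈ 17528.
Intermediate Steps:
I(D, d) = (-90 + D)*(D + d)
((33 - 91*(-15 - 43)/(32 + 13)) + I(107, -3*(3 + 1))) + 15763 = ((33 - 91*(-15 - 43)/(32 + 13)) + (107**2 - 90*107 - (-270)*(3 + 1) + 107*(-3*(3 + 1)))) + 15763 = ((33 - (-5278)/45) + (11449 - 9630 - (-270)*4 + 107*(-3*4))) + 15763 = ((33 - (-5278)/45) + (11449 - 9630 - 90*(-12) + 107*(-12))) + 15763 = ((33 - 91*(-58/45)) + (11449 - 9630 + 1080 - 1284)) + 15763 = ((33 + 5278/45) + 1615) + 15763 = (6763/45 + 1615) + 15763 = 79438/45 + 15763 = 788773/45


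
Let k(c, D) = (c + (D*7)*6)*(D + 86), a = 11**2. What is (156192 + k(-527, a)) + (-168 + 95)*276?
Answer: 1078929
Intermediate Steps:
a = 121
k(c, D) = (86 + D)*(c + 42*D) (k(c, D) = (c + (7*D)*6)*(86 + D) = (c + 42*D)*(86 + D) = (86 + D)*(c + 42*D))
(156192 + k(-527, a)) + (-168 + 95)*276 = (156192 + (42*121**2 + 86*(-527) + 3612*121 + 121*(-527))) + (-168 + 95)*276 = (156192 + (42*14641 - 45322 + 437052 - 63767)) - 73*276 = (156192 + (614922 - 45322 + 437052 - 63767)) - 20148 = (156192 + 942885) - 20148 = 1099077 - 20148 = 1078929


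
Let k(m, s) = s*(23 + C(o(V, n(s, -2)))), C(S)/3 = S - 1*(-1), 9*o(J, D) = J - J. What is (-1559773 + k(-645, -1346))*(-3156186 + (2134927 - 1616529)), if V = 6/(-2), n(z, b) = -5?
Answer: 4206662530972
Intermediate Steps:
V = -3 (V = 6*(-½) = -3)
o(J, D) = 0 (o(J, D) = (J - J)/9 = (⅑)*0 = 0)
C(S) = 3 + 3*S (C(S) = 3*(S - 1*(-1)) = 3*(S + 1) = 3*(1 + S) = 3 + 3*S)
k(m, s) = 26*s (k(m, s) = s*(23 + (3 + 3*0)) = s*(23 + (3 + 0)) = s*(23 + 3) = s*26 = 26*s)
(-1559773 + k(-645, -1346))*(-3156186 + (2134927 - 1616529)) = (-1559773 + 26*(-1346))*(-3156186 + (2134927 - 1616529)) = (-1559773 - 34996)*(-3156186 + 518398) = -1594769*(-2637788) = 4206662530972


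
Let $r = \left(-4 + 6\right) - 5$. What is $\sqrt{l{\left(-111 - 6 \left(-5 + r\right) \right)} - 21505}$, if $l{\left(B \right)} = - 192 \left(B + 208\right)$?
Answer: $i \sqrt{49345} \approx 222.14 i$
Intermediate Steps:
$r = -3$ ($r = 2 - 5 = -3$)
$l{\left(B \right)} = -39936 - 192 B$ ($l{\left(B \right)} = - 192 \left(208 + B\right) = -39936 - 192 B$)
$\sqrt{l{\left(-111 - 6 \left(-5 + r\right) \right)} - 21505} = \sqrt{\left(-39936 - 192 \left(-111 - 6 \left(-5 - 3\right)\right)\right) - 21505} = \sqrt{\left(-39936 - 192 \left(-111 - 6 \left(-8\right)\right)\right) - 21505} = \sqrt{\left(-39936 - 192 \left(-111 - -48\right)\right) - 21505} = \sqrt{\left(-39936 - 192 \left(-111 + 48\right)\right) - 21505} = \sqrt{\left(-39936 - -12096\right) - 21505} = \sqrt{\left(-39936 + 12096\right) - 21505} = \sqrt{-27840 - 21505} = \sqrt{-49345} = i \sqrt{49345}$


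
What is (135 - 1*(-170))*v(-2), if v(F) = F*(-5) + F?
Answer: 2440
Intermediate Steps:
v(F) = -4*F (v(F) = -5*F + F = -4*F)
(135 - 1*(-170))*v(-2) = (135 - 1*(-170))*(-4*(-2)) = (135 + 170)*8 = 305*8 = 2440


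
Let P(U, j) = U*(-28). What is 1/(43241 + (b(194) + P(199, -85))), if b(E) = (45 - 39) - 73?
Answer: 1/37602 ≈ 2.6594e-5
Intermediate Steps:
P(U, j) = -28*U
b(E) = -67 (b(E) = 6 - 73 = -67)
1/(43241 + (b(194) + P(199, -85))) = 1/(43241 + (-67 - 28*199)) = 1/(43241 + (-67 - 5572)) = 1/(43241 - 5639) = 1/37602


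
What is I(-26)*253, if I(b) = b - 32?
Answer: -14674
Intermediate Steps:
I(b) = -32 + b
I(-26)*253 = (-32 - 26)*253 = -58*253 = -14674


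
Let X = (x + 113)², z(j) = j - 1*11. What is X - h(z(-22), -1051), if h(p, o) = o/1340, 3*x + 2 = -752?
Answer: 230790959/12060 ≈ 19137.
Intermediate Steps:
x = -754/3 (x = -⅔ + (⅓)*(-752) = -⅔ - 752/3 = -754/3 ≈ -251.33)
z(j) = -11 + j (z(j) = j - 11 = -11 + j)
h(p, o) = o/1340 (h(p, o) = o*(1/1340) = o/1340)
X = 172225/9 (X = (-754/3 + 113)² = (-415/3)² = 172225/9 ≈ 19136.)
X - h(z(-22), -1051) = 172225/9 - (-1051)/1340 = 172225/9 - 1*(-1051/1340) = 172225/9 + 1051/1340 = 230790959/12060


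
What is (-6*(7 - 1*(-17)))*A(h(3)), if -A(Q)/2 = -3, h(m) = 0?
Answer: -864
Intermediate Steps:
A(Q) = 6 (A(Q) = -2*(-3) = 6)
(-6*(7 - 1*(-17)))*A(h(3)) = -6*(7 - 1*(-17))*6 = -6*(7 + 17)*6 = -6*24*6 = -144*6 = -864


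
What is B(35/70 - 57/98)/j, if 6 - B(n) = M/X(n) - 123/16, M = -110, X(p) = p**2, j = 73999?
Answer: 264329/1183984 ≈ 0.22325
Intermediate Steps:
B(n) = 219/16 + 110/n**2 (B(n) = 6 - (-110/n**2 - 123/16) = 6 - (-123/16 - 110/n**2) = 6 + (123/16 + 110/n**2) = 219/16 + 110/n**2)
B(35/70 - 57/98)/j = (219/16 + 110/(35/70 - 57/98)**2)/73999 = (219/16 + 110/(35*(1/70) - 57*1/98)**2)*(1/73999) = (219/16 + 110/(1/2 - 57/98)**2)*(1/73999) = (219/16 + 110/(-4/49)**2)*(1/73999) = (219/16 + 110*(2401/16))*(1/73999) = (219/16 + 132055/8)*(1/73999) = (264329/16)*(1/73999) = 264329/1183984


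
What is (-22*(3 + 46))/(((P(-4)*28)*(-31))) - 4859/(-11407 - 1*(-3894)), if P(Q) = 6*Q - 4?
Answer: 1122389/1863224 ≈ 0.60239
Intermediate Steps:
P(Q) = -4 + 6*Q
(-22*(3 + 46))/(((P(-4)*28)*(-31))) - 4859/(-11407 - 1*(-3894)) = (-22*(3 + 46))/((((-4 + 6*(-4))*28)*(-31))) - 4859/(-11407 - 1*(-3894)) = (-22*49)/((((-4 - 24)*28)*(-31))) - 4859/(-11407 + 3894) = -1078/(-28*28*(-31)) - 4859/(-7513) = -1078/((-784*(-31))) - 4859*(-1/7513) = -1078/24304 + 4859/7513 = -1078*1/24304 + 4859/7513 = -11/248 + 4859/7513 = 1122389/1863224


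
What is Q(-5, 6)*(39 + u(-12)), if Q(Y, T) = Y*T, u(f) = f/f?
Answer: -1200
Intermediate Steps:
u(f) = 1
Q(Y, T) = T*Y
Q(-5, 6)*(39 + u(-12)) = (6*(-5))*(39 + 1) = -30*40 = -1200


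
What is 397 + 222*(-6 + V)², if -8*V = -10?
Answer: 43247/8 ≈ 5405.9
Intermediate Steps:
V = 5/4 (V = -⅛*(-10) = 5/4 ≈ 1.2500)
397 + 222*(-6 + V)² = 397 + 222*(-6 + 5/4)² = 397 + 222*(-19/4)² = 397 + 222*(361/16) = 397 + 40071/8 = 43247/8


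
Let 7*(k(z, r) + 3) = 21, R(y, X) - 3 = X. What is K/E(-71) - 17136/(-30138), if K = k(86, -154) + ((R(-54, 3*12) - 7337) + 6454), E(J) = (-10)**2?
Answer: -988453/125575 ≈ -7.8714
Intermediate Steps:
R(y, X) = 3 + X
E(J) = 100
k(z, r) = 0 (k(z, r) = -3 + (1/7)*21 = -3 + 3 = 0)
K = -844 (K = 0 + (((3 + 3*12) - 7337) + 6454) = 0 + (((3 + 36) - 7337) + 6454) = 0 + ((39 - 7337) + 6454) = 0 + (-7298 + 6454) = 0 - 844 = -844)
K/E(-71) - 17136/(-30138) = -844/100 - 17136/(-30138) = -844*1/100 - 17136*(-1/30138) = -211/25 + 2856/5023 = -988453/125575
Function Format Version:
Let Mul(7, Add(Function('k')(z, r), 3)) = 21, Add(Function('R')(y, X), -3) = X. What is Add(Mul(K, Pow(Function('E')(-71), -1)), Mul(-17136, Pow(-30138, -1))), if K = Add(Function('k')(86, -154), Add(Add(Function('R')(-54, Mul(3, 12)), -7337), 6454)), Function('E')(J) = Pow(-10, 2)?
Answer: Rational(-988453, 125575) ≈ -7.8714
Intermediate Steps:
Function('R')(y, X) = Add(3, X)
Function('E')(J) = 100
Function('k')(z, r) = 0 (Function('k')(z, r) = Add(-3, Mul(Rational(1, 7), 21)) = Add(-3, 3) = 0)
K = -844 (K = Add(0, Add(Add(Add(3, Mul(3, 12)), -7337), 6454)) = Add(0, Add(Add(Add(3, 36), -7337), 6454)) = Add(0, Add(Add(39, -7337), 6454)) = Add(0, Add(-7298, 6454)) = Add(0, -844) = -844)
Add(Mul(K, Pow(Function('E')(-71), -1)), Mul(-17136, Pow(-30138, -1))) = Add(Mul(-844, Pow(100, -1)), Mul(-17136, Pow(-30138, -1))) = Add(Mul(-844, Rational(1, 100)), Mul(-17136, Rational(-1, 30138))) = Add(Rational(-211, 25), Rational(2856, 5023)) = Rational(-988453, 125575)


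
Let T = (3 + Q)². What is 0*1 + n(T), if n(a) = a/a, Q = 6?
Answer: 1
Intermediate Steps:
T = 81 (T = (3 + 6)² = 9² = 81)
n(a) = 1
0*1 + n(T) = 0*1 + 1 = 0 + 1 = 1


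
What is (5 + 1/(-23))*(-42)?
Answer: -4788/23 ≈ -208.17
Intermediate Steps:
(5 + 1/(-23))*(-42) = (5 - 1/23)*(-42) = (114/23)*(-42) = -4788/23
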